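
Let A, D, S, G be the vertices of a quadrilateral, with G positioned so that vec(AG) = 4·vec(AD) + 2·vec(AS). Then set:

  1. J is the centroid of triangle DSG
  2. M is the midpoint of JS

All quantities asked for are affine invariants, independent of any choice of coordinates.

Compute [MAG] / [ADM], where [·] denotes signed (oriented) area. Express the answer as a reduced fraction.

[MAG]:[ADM] = 7/3

Assign A = (0, 0), D = (1, 0), S = (0, 1), G = (4, 2) — the answer is frame-independent, so this choice is without loss of generality.
1. J is the centroid of triangle DSG ⇒ J = (5/3, 1)
2. M is the midpoint of JS ⇒ M = (5/6, 1)
2·[MAG] = 7/3, 2·[ADM] = 1
[MAG]:[ADM] = 7/3:1 = 7/3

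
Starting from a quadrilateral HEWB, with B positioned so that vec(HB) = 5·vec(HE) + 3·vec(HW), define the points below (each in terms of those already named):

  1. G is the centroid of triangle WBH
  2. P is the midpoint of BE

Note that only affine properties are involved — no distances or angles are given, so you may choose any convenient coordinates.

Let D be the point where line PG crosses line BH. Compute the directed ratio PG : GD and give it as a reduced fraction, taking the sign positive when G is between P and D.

PG:GD = -19/10

Choose coordinates H = (0, 0), E = (1, 0), W = (0, 1), B = (5, 3).
1. G is the centroid of triangle WBH ⇒ G = (5/3, 4/3)
2. P is the midpoint of BE ⇒ P = (3, 3/2)
line PG meets BH at D = (45/19, 27/19)
G = P + t·(D−P) with t = 19/9, so PG:GD = 19/9:-10/9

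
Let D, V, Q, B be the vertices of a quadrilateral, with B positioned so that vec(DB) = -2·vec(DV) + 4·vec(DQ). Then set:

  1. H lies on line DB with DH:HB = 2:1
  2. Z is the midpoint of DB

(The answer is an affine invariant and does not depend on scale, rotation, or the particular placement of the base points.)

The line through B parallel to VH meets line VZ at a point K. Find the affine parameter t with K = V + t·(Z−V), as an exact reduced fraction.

t = -2

Set D = (0, 0), V = (1, 0), Q = (0, 1), B = (-2, 4); any affine frame gives the same invariant.
1. H lies on line DB with DH:HB = 2:1 ⇒ H = (-4/3, 8/3)
2. Z is the midpoint of DB ⇒ Z = (-1, 2)
through B parallel to VH: direction (-7/3, 8/3); meets VZ at K = (5, -4)
K = V + t·(Z−V) with t = -2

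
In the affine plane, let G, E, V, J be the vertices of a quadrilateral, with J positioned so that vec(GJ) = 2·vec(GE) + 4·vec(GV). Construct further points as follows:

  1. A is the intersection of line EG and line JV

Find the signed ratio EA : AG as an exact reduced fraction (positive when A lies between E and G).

Choose coordinates G = (0, 0), E = (1, 0), V = (0, 1), J = (2, 4).
1. A is the intersection of line EG and line JV ⇒ A = (-2/3, 0)
A = E + t·(G−E) with t = 5/3, so EA:AG = t:(1−t) = 5/3:-2/3

EA:AG = -5/2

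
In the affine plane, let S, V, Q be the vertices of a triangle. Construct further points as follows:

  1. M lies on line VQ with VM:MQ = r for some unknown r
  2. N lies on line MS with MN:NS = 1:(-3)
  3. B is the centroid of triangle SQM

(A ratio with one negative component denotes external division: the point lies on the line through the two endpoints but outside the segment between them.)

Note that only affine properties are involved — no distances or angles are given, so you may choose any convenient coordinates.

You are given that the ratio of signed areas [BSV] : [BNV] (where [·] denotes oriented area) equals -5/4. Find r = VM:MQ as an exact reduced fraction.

Choose coordinates S = (0, 0), V = (1, 0), Q = (0, 1).
1. With VM:MQ = r, write λ = r/(r+1) so M = V + λ·(Q−V); M is affine-linear in λ
2. N lies on line MS with MN:NS = 1:(-3) ⇒ N is an affine combination of earlier points and hence also affine-linear in λ
3. B is the centroid of triangle SQM ⇒ B is an affine combination of earlier points and hence also affine-linear in λ
Every point depending on M is an affine combination of M and λ-independent points, so each such coordinate is linear in λ; the λ² term in each signed area is a multiple of (Q−V)×(Q−V) = 0, so 2·[BSV] and 2·[BNV] are each linear in λ. Evaluating at λ=0 and λ=1:
  2·[BSV] = 1/3·λ + 1/3,   2·[BNV] = -2/3·λ − 1/6
So [BSV]:[BNV] = (1/3·λ + 1/3) / (-2/3·λ − 1/6). Setting this equal to -5/4:
  1/3·λ + 1/3 = -5/4·(-2/3·λ − 1/6)  ⇒  λ = 1/4
Then r = λ/(1−λ) = (1/4)/(3/4) = 1/3. Check: with r = 1/3, M = (3/4, 1/4) and [BSV]:[BNV] = -5/4 as required.

r = 1/3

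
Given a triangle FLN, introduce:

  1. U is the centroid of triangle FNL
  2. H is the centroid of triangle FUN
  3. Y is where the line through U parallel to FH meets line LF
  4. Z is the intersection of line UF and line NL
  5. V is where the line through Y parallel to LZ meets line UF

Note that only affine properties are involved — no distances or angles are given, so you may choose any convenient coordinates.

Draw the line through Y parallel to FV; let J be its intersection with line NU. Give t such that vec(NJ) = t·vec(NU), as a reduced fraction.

Assign F = (0, 0), L = (1, 0), N = (0, 1) — the answer is frame-independent, so this choice is without loss of generality.
1. U is the centroid of triangle FNL ⇒ U = (1/3, 1/3)
2. H is the centroid of triangle FUN ⇒ H = (1/9, 4/9)
3. Y is where the line through U parallel to FH meets line LF ⇒ Y = (1/4, 0)
4. Z is the intersection of line UF and line NL ⇒ Z = (1/2, 1/2)
5. V is where the line through Y parallel to LZ meets line UF ⇒ V = (1/8, 1/8)
through Y parallel to FV: direction (1/8, 1/8); meets NU at J = (5/12, 1/6)
J = N + t·(U−N) with t = 5/4

t = 5/4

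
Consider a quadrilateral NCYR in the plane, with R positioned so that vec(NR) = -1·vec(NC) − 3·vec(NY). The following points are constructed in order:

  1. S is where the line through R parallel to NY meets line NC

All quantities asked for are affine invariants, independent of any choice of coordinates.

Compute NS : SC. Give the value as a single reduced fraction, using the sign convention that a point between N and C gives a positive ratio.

Assign N = (0, 0), C = (1, 0), Y = (0, 1), R = (-1, -3) — the answer is frame-independent, so this choice is without loss of generality.
1. S is where the line through R parallel to NY meets line NC ⇒ S = (-1, 0)
S = N + t·(C−N) with t = -1, so NS:SC = t:(1−t) = -1:2

NS:SC = -1/2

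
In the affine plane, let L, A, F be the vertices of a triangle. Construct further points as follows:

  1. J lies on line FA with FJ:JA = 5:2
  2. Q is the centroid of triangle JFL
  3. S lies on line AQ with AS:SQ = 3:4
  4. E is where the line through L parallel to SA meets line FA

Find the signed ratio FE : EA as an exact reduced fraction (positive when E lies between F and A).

Assign L = (0, 0), A = (1, 0), F = (0, 1) — the answer is frame-independent, so this choice is without loss of generality.
1. J lies on line FA with FJ:JA = 5:2 ⇒ J = (5/7, 2/7)
2. Q is the centroid of triangle JFL ⇒ Q = (5/21, 3/7)
3. S lies on line AQ with AS:SQ = 3:4 ⇒ S = (33/49, 9/49)
4. E is where the line through L parallel to SA meets line FA ⇒ E = (16/7, -9/7)
E = F + t·(A−F) with t = 16/7, so FE:EA = t:(1−t) = 16/7:-9/7

FE:EA = -16/9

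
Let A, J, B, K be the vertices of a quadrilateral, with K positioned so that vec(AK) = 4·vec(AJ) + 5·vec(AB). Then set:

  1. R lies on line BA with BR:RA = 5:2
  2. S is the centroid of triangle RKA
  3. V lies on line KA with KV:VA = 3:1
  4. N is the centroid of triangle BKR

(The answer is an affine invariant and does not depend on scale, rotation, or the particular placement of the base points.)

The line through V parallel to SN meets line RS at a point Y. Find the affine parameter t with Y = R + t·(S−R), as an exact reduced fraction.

t = 3/4

Work in coordinates with A = (0, 0), J = (1, 0), B = (0, 1), K = (4, 5).
1. R lies on line BA with BR:RA = 5:2 ⇒ R = (0, 2/7)
2. S is the centroid of triangle RKA ⇒ S = (4/3, 37/21)
3. V lies on line KA with KV:VA = 3:1 ⇒ V = (1, 5/4)
4. N is the centroid of triangle BKR ⇒ N = (4/3, 44/21)
through V parallel to SN: direction (0, 1/3); meets RS at Y = (1, 39/28)
Y = R + t·(S−R) with t = 3/4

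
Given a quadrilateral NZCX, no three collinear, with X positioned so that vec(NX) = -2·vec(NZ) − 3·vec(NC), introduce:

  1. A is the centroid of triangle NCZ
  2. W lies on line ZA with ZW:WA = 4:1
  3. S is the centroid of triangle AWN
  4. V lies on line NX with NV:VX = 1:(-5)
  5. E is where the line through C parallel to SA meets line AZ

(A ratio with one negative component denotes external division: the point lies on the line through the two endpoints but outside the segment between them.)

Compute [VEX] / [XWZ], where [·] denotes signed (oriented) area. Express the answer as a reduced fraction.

[VEX]:[XWZ] = -15/16

Work in coordinates with N = (0, 0), Z = (1, 0), C = (0, 1), X = (-2, -3).
1. A is the centroid of triangle NCZ ⇒ A = (1/3, 1/3)
2. W lies on line ZA with ZW:WA = 4:1 ⇒ W = (7/15, 4/15)
3. S is the centroid of triangle AWN ⇒ S = (4/15, 1/5)
4. V lies on line NX with NV:VX = 1:(-5) ⇒ V = (1/2, 3/4)
5. E is where the line through C parallel to SA meets line AZ ⇒ E = (-1/5, 3/5)
2·[VEX] = 9/4, 2·[XWZ] = -12/5
[VEX]:[XWZ] = 9/4:-12/5 = -15/16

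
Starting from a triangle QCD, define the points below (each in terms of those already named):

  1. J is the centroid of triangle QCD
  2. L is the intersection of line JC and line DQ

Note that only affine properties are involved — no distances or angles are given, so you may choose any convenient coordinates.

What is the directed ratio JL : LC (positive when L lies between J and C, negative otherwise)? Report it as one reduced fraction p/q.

Assign Q = (0, 0), C = (1, 0), D = (0, 1) — the answer is frame-independent, so this choice is without loss of generality.
1. J is the centroid of triangle QCD ⇒ J = (1/3, 1/3)
2. L is the intersection of line JC and line DQ ⇒ L = (0, 1/2)
L = J + t·(C−J) with t = -1/2, so JL:LC = t:(1−t) = -1/2:3/2

JL:LC = -1/3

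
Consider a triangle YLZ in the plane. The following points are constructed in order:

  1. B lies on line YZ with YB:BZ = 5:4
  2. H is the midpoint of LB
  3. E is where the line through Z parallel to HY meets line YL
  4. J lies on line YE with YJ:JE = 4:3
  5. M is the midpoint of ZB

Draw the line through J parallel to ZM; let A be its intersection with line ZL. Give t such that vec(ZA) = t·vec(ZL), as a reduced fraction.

Choose coordinates Y = (0, 0), L = (1, 0), Z = (0, 1).
1. B lies on line YZ with YB:BZ = 5:4 ⇒ B = (0, 5/9)
2. H is the midpoint of LB ⇒ H = (1/2, 5/18)
3. E is where the line through Z parallel to HY meets line YL ⇒ E = (-9/5, 0)
4. J lies on line YE with YJ:JE = 4:3 ⇒ J = (-36/35, 0)
5. M is the midpoint of ZB ⇒ M = (0, 7/9)
through J parallel to ZM: direction (0, -2/9); meets ZL at A = (-36/35, 71/35)
A = Z + t·(L−Z) with t = -36/35

t = -36/35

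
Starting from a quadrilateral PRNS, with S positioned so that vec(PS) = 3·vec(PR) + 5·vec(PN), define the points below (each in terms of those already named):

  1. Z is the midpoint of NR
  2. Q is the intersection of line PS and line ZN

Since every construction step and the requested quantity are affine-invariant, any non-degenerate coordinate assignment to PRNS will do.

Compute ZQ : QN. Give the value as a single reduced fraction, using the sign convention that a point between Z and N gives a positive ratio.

Set P = (0, 0), R = (1, 0), N = (0, 1), S = (3, 5); any affine frame gives the same invariant.
1. Z is the midpoint of NR ⇒ Z = (1/2, 1/2)
2. Q is the intersection of line PS and line ZN ⇒ Q = (3/8, 5/8)
Q = Z + t·(N−Z) with t = 1/4, so ZQ:QN = t:(1−t) = 1/4:3/4

ZQ:QN = 1/3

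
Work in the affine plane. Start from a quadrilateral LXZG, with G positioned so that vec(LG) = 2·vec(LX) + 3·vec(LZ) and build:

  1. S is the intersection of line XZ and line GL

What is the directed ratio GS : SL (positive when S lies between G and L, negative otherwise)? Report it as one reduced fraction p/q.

GS:SL = 4

Assign L = (0, 0), X = (1, 0), Z = (0, 1), G = (2, 3) — the answer is frame-independent, so this choice is without loss of generality.
1. S is the intersection of line XZ and line GL ⇒ S = (2/5, 3/5)
S = G + t·(L−G) with t = 4/5, so GS:SL = t:(1−t) = 4/5:1/5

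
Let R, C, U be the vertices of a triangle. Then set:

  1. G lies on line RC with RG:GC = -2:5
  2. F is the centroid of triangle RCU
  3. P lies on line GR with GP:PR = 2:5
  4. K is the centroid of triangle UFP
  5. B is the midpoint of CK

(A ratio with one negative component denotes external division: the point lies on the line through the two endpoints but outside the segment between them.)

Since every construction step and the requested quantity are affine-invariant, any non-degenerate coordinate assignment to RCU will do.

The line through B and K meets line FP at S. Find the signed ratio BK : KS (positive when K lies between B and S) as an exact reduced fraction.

BK:KS = -67/41

Choose coordinates R = (0, 0), C = (1, 0), U = (0, 1).
1. G lies on line RC with RG:GC = -2:5 ⇒ G = (-2/3, 0)
2. F is the centroid of triangle RCU ⇒ F = (1/3, 1/3)
3. P lies on line GR with GP:PR = 2:5 ⇒ P = (-10/21, 0)
4. K is the centroid of triangle UFP ⇒ K = (-1/21, 4/9)
5. B is the midpoint of CK ⇒ B = (10/21, 2/9)
line BK meets FP at S = (128/469, 62/201)
K = B + t·(S−B) with t = 67/26, so BK:KS = 67/26:-41/26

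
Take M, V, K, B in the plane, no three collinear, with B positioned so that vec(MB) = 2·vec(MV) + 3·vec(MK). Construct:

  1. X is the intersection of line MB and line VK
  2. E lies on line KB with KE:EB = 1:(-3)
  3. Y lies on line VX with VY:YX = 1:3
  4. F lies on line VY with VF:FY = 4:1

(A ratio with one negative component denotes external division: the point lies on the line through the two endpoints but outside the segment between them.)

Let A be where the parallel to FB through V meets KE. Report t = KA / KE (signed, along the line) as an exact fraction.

Set M = (0, 0), V = (1, 0), K = (0, 1), B = (2, 3); any affine frame gives the same invariant.
1. X is the intersection of line MB and line VK ⇒ X = (2/5, 3/5)
2. E lies on line KB with KE:EB = 1:(-3) ⇒ E = (-1, 0)
3. Y lies on line VX with VY:YX = 1:3 ⇒ Y = (17/20, 3/20)
4. F lies on line VY with VF:FY = 4:1 ⇒ F = (22/25, 3/25)
through V parallel to FB: direction (28/25, 72/25); meets KE at A = (25/11, 36/11)
A = K + t·(E−K) with t = -25/11

t = -25/11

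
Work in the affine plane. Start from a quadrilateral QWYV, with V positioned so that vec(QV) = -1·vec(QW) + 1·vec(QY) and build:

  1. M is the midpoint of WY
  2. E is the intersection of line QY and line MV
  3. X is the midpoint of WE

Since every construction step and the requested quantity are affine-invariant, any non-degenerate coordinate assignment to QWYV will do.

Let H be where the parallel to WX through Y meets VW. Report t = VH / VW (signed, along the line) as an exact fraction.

Assign Q = (0, 0), W = (1, 0), Y = (0, 1), V = (-1, 1) — the answer is frame-independent, so this choice is without loss of generality.
1. M is the midpoint of WY ⇒ M = (1/2, 1/2)
2. E is the intersection of line QY and line MV ⇒ E = (0, 2/3)
3. X is the midpoint of WE ⇒ X = (1/2, 1/3)
through Y parallel to WX: direction (-1/2, 1/3); meets VW at H = (3, -1)
H = V + t·(W−V) with t = 2

t = 2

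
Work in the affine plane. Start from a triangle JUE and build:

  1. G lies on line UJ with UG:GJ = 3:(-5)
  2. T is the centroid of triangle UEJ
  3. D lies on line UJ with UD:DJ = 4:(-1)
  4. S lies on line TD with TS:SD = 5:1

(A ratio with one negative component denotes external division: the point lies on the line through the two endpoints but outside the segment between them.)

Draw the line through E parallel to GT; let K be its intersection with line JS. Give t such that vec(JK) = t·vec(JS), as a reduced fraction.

Work in coordinates with J = (0, 0), U = (1, 0), E = (0, 1).
1. G lies on line UJ with UG:GJ = 3:(-5) ⇒ G = (5/2, 0)
2. T is the centroid of triangle UEJ ⇒ T = (1/3, 1/3)
3. D lies on line UJ with UD:DJ = 4:(-1) ⇒ D = (-1/3, 0)
4. S lies on line TD with TS:SD = 5:1 ⇒ S = (-2/9, 1/18)
through E parallel to GT: direction (-13/6, 1/3); meets JS at K = (-52/5, 13/5)
K = J + t·(S−J) with t = 234/5

t = 234/5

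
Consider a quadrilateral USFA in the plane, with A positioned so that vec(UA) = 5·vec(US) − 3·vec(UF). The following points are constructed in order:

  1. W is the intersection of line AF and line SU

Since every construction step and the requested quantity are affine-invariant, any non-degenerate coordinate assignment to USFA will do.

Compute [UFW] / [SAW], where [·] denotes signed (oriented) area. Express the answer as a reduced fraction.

[UFW]:[SAW] = -5/3

Set U = (0, 0), S = (1, 0), F = (0, 1), A = (5, -3); any affine frame gives the same invariant.
1. W is the intersection of line AF and line SU ⇒ W = (5/4, 0)
2·[UFW] = -5/4, 2·[SAW] = 3/4
[UFW]:[SAW] = -5/4:3/4 = -5/3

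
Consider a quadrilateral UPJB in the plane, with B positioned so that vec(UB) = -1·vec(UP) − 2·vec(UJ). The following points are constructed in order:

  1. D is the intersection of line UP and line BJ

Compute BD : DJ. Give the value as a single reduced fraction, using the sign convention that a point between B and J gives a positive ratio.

BD:DJ = 2

Work in coordinates with U = (0, 0), P = (1, 0), J = (0, 1), B = (-1, -2).
1. D is the intersection of line UP and line BJ ⇒ D = (-1/3, 0)
D = B + t·(J−B) with t = 2/3, so BD:DJ = t:(1−t) = 2/3:1/3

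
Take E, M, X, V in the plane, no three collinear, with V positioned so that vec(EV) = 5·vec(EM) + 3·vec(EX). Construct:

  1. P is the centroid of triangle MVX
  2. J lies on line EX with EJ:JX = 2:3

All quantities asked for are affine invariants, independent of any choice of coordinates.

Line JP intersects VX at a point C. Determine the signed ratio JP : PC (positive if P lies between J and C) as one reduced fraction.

JP:PC = 2/7

Choose coordinates E = (0, 0), M = (1, 0), X = (0, 1), V = (5, 3).
1. P is the centroid of triangle MVX ⇒ P = (2, 4/3)
2. J lies on line EX with EJ:JX = 2:3 ⇒ J = (0, 2/5)
line JP meets VX at C = (9, 23/5)
P = J + t·(C−J) with t = 2/9, so JP:PC = 2/9:7/9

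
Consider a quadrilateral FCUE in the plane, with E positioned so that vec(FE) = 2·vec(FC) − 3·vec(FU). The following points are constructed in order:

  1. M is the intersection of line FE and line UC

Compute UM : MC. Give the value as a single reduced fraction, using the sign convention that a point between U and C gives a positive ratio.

UM:MC = -2/3

Work in coordinates with F = (0, 0), C = (1, 0), U = (0, 1), E = (2, -3).
1. M is the intersection of line FE and line UC ⇒ M = (-2, 3)
M = U + t·(C−U) with t = -2, so UM:MC = t:(1−t) = -2:3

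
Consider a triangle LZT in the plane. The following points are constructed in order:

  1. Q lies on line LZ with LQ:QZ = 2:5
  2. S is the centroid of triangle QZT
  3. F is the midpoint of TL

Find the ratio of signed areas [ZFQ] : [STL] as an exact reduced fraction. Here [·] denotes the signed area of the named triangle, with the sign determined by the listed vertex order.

Set L = (0, 0), Z = (1, 0), T = (0, 1); any affine frame gives the same invariant.
1. Q lies on line LZ with LQ:QZ = 2:5 ⇒ Q = (2/7, 0)
2. S is the centroid of triangle QZT ⇒ S = (3/7, 1/3)
3. F is the midpoint of TL ⇒ F = (0, 1/2)
2·[ZFQ] = 5/14, 2·[STL] = 3/7
[ZFQ]:[STL] = 5/14:3/7 = 5/6

[ZFQ]:[STL] = 5/6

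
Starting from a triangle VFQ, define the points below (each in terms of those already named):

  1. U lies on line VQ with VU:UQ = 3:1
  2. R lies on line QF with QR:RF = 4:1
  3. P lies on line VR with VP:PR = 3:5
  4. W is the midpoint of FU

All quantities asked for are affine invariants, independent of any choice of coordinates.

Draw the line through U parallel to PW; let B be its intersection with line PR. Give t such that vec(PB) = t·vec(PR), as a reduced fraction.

t = -9/5

Choose coordinates V = (0, 0), F = (1, 0), Q = (0, 1).
1. U lies on line VQ with VU:UQ = 3:1 ⇒ U = (0, 3/4)
2. R lies on line QF with QR:RF = 4:1 ⇒ R = (4/5, 1/5)
3. P lies on line VR with VP:PR = 3:5 ⇒ P = (3/10, 3/40)
4. W is the midpoint of FU ⇒ W = (1/2, 3/8)
through U parallel to PW: direction (1/5, 3/10); meets PR at B = (-3/5, -3/20)
B = P + t·(R−P) with t = -9/5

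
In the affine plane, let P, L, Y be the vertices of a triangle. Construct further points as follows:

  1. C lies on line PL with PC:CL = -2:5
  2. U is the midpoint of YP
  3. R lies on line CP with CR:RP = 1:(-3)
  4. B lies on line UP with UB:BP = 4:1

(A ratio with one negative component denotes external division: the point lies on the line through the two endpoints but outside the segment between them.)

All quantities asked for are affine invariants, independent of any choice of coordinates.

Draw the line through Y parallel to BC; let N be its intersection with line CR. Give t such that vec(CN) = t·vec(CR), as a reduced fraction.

Choose coordinates P = (0, 0), L = (1, 0), Y = (0, 1).
1. C lies on line PL with PC:CL = -2:5 ⇒ C = (-2/3, 0)
2. U is the midpoint of YP ⇒ U = (0, 1/2)
3. R lies on line CP with CR:RP = 1:(-3) ⇒ R = (-1, 0)
4. B lies on line UP with UB:BP = 4:1 ⇒ B = (0, 1/10)
through Y parallel to BC: direction (-2/3, -1/10); meets CR at N = (-20/3, 0)
N = C + t·(R−C) with t = 18

t = 18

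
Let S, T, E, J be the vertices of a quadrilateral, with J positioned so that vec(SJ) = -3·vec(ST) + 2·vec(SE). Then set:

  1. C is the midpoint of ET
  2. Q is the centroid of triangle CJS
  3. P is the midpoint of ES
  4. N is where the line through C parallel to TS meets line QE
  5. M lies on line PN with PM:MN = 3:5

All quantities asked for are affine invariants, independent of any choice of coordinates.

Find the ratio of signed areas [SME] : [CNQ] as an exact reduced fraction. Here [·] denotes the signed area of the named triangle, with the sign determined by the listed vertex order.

[SME]:[CNQ] = 15/16

Work in coordinates with S = (0, 0), T = (1, 0), E = (0, 1), J = (-3, 2).
1. C is the midpoint of ET ⇒ C = (1/2, 1/2)
2. Q is the centroid of triangle CJS ⇒ Q = (-5/6, 5/6)
3. P is the midpoint of ES ⇒ P = (0, 1/2)
4. N is where the line through C parallel to TS meets line QE ⇒ N = (-5/2, 1/2)
5. M lies on line PN with PM:MN = 3:5 ⇒ M = (-15/16, 1/2)
2·[SME] = -15/16, 2·[CNQ] = -1
[SME]:[CNQ] = -15/16:-1 = 15/16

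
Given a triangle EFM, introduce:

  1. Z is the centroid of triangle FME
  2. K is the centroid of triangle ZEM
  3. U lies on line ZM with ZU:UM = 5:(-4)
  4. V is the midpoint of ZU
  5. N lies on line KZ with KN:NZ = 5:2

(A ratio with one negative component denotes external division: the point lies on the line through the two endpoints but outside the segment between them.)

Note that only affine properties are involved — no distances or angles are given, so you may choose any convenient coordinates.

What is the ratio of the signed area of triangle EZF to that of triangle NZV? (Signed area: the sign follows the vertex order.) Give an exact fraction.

Assign E = (0, 0), F = (1, 0), M = (0, 1) — the answer is frame-independent, so this choice is without loss of generality.
1. Z is the centroid of triangle FME ⇒ Z = (1/3, 1/3)
2. K is the centroid of triangle ZEM ⇒ K = (1/9, 4/9)
3. U lies on line ZM with ZU:UM = 5:(-4) ⇒ U = (-4/3, 11/3)
4. V is the midpoint of ZU ⇒ V = (-1/2, 2)
5. N lies on line KZ with KN:NZ = 5:2 ⇒ N = (17/63, 23/63)
2·[EZF] = -1/3, 2·[NZV] = 5/63
[EZF]:[NZV] = -1/3:5/63 = -21/5

[EZF]:[NZV] = -21/5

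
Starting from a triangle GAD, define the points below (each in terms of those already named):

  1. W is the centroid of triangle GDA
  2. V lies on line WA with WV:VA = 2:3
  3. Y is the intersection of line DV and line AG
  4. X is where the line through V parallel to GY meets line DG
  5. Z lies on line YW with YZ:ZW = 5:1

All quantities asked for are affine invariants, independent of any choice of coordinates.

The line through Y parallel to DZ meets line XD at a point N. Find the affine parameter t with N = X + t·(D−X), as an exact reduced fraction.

t = 83/58

Choose coordinates G = (0, 0), A = (1, 0), D = (0, 1).
1. W is the centroid of triangle GDA ⇒ W = (1/3, 1/3)
2. V lies on line WA with WV:VA = 2:3 ⇒ V = (3/5, 1/5)
3. Y is the intersection of line DV and line AG ⇒ Y = (3/4, 0)
4. X is where the line through V parallel to GY meets line DG ⇒ X = (0, 1/5)
5. Z lies on line YW with YZ:ZW = 5:1 ⇒ Z = (29/72, 5/18)
through Y parallel to DZ: direction (29/72, -13/18); meets XD at N = (0, 39/29)
N = X + t·(D−X) with t = 83/58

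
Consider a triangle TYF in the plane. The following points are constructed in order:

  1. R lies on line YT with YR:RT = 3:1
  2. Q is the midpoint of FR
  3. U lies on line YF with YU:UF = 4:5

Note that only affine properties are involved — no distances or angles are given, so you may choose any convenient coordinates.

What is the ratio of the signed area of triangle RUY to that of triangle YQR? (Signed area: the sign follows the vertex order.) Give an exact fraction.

[RUY]:[YQR] = -8/9

Choose coordinates T = (0, 0), Y = (1, 0), F = (0, 1).
1. R lies on line YT with YR:RT = 3:1 ⇒ R = (1/4, 0)
2. Q is the midpoint of FR ⇒ Q = (1/8, 1/2)
3. U lies on line YF with YU:UF = 4:5 ⇒ U = (5/9, 4/9)
2·[RUY] = -1/3, 2·[YQR] = 3/8
[RUY]:[YQR] = -1/3:3/8 = -8/9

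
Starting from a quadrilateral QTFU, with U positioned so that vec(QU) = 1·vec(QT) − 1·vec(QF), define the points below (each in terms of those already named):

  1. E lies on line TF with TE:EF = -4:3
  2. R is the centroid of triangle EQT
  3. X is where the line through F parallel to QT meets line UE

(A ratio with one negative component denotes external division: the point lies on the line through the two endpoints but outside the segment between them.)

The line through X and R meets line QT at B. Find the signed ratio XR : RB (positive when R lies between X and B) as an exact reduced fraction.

XR:RB = -1/4

Assign Q = (0, 0), T = (1, 0), F = (0, 1), U = (1, -1) — the answer is frame-independent, so this choice is without loss of generality.
1. E lies on line TF with TE:EF = -4:3 ⇒ E = (-3, 4)
2. R is the centroid of triangle EQT ⇒ R = (-2/3, 4/3)
3. X is where the line through F parallel to QT meets line UE ⇒ X = (-3/5, 1)
line XR meets QT at B = (-2/5, 0)
R = X + t·(B−X) with t = -1/3, so XR:RB = -1/3:4/3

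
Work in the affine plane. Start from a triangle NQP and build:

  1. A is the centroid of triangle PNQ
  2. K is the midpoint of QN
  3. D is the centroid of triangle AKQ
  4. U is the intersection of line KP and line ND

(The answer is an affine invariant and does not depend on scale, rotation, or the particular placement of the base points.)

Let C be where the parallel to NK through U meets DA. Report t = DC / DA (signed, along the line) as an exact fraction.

t = -1/8

Work in coordinates with N = (0, 0), Q = (1, 0), P = (0, 1).
1. A is the centroid of triangle PNQ ⇒ A = (1/3, 1/3)
2. K is the midpoint of QN ⇒ K = (1/2, 0)
3. D is the centroid of triangle AKQ ⇒ D = (11/18, 1/9)
4. U is the intersection of line KP and line ND ⇒ U = (11/24, 1/12)
through U parallel to NK: direction (1/2, 0); meets DA at C = (31/48, 1/12)
C = D + t·(A−D) with t = -1/8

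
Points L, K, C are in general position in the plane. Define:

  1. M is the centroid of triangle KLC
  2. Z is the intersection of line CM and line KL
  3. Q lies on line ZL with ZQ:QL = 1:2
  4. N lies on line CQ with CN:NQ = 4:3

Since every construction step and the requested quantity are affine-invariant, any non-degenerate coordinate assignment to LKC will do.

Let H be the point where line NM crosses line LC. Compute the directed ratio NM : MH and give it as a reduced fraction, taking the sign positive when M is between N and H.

Assign L = (0, 0), K = (1, 0), C = (0, 1) — the answer is frame-independent, so this choice is without loss of generality.
1. M is the centroid of triangle KLC ⇒ M = (1/3, 1/3)
2. Z is the intersection of line CM and line KL ⇒ Z = (1/2, 0)
3. Q lies on line ZL with ZQ:QL = 1:2 ⇒ Q = (1/3, 0)
4. N lies on line CQ with CN:NQ = 4:3 ⇒ N = (4/21, 3/7)
line NM meets LC at H = (0, 5/9)
M = N + t·(H−N) with t = -3/4, so NM:MH = -3/4:7/4

NM:MH = -3/7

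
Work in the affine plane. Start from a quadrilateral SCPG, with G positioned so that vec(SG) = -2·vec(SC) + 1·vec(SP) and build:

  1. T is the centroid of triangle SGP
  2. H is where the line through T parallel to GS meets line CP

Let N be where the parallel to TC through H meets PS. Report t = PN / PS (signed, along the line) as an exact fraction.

Set S = (0, 0), C = (1, 0), P = (0, 1), G = (-2, 1); any affine frame gives the same invariant.
1. T is the centroid of triangle SGP ⇒ T = (-2/3, 2/3)
2. H is where the line through T parallel to GS meets line CP ⇒ H = (4/3, -1/3)
through H parallel to TC: direction (5/3, -2/3); meets PS at N = (0, 1/5)
N = P + t·(S−P) with t = 4/5

t = 4/5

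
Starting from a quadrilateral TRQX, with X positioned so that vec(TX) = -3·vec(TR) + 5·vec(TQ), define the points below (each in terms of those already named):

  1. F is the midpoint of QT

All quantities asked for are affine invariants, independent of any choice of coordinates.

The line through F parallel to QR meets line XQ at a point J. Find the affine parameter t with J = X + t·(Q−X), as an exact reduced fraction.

Choose coordinates T = (0, 0), R = (1, 0), Q = (0, 1), X = (-3, 5).
1. F is the midpoint of QT ⇒ F = (0, 1/2)
through F parallel to QR: direction (1, -1); meets XQ at J = (3/2, -1)
J = X + t·(Q−X) with t = 3/2

t = 3/2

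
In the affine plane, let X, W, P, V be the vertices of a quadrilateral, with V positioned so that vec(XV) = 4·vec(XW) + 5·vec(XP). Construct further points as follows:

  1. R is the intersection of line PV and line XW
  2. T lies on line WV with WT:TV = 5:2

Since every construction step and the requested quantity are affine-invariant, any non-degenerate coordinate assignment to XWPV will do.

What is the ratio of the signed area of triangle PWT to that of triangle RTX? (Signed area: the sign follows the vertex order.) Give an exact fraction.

[PWT]:[RTX] = -8/5

Work in coordinates with X = (0, 0), W = (1, 0), P = (0, 1), V = (4, 5).
1. R is the intersection of line PV and line XW ⇒ R = (-1, 0)
2. T lies on line WV with WT:TV = 5:2 ⇒ T = (22/7, 25/7)
2·[PWT] = 40/7, 2·[RTX] = -25/7
[PWT]:[RTX] = 40/7:-25/7 = -8/5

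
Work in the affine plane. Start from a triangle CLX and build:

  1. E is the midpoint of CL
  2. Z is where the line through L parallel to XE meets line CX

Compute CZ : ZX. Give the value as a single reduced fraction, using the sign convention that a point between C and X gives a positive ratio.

Set C = (0, 0), L = (1, 0), X = (0, 1); any affine frame gives the same invariant.
1. E is the midpoint of CL ⇒ E = (1/2, 0)
2. Z is where the line through L parallel to XE meets line CX ⇒ Z = (0, 2)
Z = C + t·(X−C) with t = 2, so CZ:ZX = t:(1−t) = 2:-1

CZ:ZX = -2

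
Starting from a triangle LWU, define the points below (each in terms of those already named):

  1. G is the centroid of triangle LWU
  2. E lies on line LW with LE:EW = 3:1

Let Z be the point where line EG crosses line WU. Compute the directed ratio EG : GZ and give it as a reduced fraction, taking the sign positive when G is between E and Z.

EG:GZ = -1/4

Set L = (0, 0), W = (1, 0), U = (0, 1); any affine frame gives the same invariant.
1. G is the centroid of triangle LWU ⇒ G = (1/3, 1/3)
2. E lies on line LW with LE:EW = 3:1 ⇒ E = (3/4, 0)
line EG meets WU at Z = (2, -1)
G = E + t·(Z−E) with t = -1/3, so EG:GZ = -1/3:4/3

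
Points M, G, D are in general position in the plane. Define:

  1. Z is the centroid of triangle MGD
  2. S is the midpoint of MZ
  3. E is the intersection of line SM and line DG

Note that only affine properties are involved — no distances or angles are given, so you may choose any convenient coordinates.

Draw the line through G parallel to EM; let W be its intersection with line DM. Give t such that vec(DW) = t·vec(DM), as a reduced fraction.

Assign M = (0, 0), G = (1, 0), D = (0, 1) — the answer is frame-independent, so this choice is without loss of generality.
1. Z is the centroid of triangle MGD ⇒ Z = (1/3, 1/3)
2. S is the midpoint of MZ ⇒ S = (1/6, 1/6)
3. E is the intersection of line SM and line DG ⇒ E = (1/2, 1/2)
through G parallel to EM: direction (-1/2, -1/2); meets DM at W = (0, -1)
W = D + t·(M−D) with t = 2

t = 2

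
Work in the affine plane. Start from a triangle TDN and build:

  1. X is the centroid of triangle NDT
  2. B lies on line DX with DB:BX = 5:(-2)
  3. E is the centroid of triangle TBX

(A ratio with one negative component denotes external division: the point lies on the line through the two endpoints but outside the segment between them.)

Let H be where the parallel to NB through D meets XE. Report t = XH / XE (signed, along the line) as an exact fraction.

Set T = (0, 0), D = (1, 0), N = (0, 1); any affine frame gives the same invariant.
1. X is the centroid of triangle NDT ⇒ X = (1/3, 1/3)
2. B lies on line DX with DB:BX = 5:(-2) ⇒ B = (-1/9, 5/9)
3. E is the centroid of triangle TBX ⇒ E = (2/27, 8/27)
through D parallel to NB: direction (-1/9, -4/9); meets XE at H = (10/9, 4/9)
H = X + t·(E−X) with t = -3

t = -3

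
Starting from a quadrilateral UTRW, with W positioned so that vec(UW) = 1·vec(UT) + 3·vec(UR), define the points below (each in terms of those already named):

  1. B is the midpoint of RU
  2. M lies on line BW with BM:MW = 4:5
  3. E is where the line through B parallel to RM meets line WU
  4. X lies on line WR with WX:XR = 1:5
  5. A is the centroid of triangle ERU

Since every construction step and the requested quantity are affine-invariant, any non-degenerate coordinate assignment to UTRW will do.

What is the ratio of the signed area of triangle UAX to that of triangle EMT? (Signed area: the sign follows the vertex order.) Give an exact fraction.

Choose coordinates U = (0, 0), T = (1, 0), R = (0, 1), W = (1, 3).
1. B is the midpoint of RU ⇒ B = (0, 1/2)
2. M lies on line BW with BM:MW = 4:5 ⇒ M = (4/9, 29/18)
3. E is where the line through B parallel to RM meets line WU ⇒ E = (4/13, 12/13)
4. X lies on line WR with WX:XR = 1:5 ⇒ X = (5/6, 8/3)
5. A is the centroid of triangle ERU ⇒ A = (4/39, 25/39)
2·[UAX] = -61/234, 2·[EMT] = -47/78
[UAX]:[EMT] = -61/234:-47/78 = 61/141

[UAX]:[EMT] = 61/141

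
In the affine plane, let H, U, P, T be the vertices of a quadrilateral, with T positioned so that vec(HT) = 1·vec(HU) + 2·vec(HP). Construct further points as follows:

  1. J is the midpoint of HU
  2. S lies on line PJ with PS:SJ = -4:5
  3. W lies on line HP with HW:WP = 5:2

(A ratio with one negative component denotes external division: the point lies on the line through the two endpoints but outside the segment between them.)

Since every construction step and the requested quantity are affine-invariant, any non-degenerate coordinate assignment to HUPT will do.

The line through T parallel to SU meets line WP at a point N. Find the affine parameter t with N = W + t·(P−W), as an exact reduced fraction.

Set H = (0, 0), U = (1, 0), P = (0, 1), T = (1, 2); any affine frame gives the same invariant.
1. J is the midpoint of HU ⇒ J = (1/2, 0)
2. S lies on line PJ with PS:SJ = -4:5 ⇒ S = (-2, 5)
3. W lies on line HP with HW:WP = 5:2 ⇒ W = (0, 5/7)
through T parallel to SU: direction (3, -5); meets WP at N = (0, 11/3)
N = W + t·(P−W) with t = 31/3

t = 31/3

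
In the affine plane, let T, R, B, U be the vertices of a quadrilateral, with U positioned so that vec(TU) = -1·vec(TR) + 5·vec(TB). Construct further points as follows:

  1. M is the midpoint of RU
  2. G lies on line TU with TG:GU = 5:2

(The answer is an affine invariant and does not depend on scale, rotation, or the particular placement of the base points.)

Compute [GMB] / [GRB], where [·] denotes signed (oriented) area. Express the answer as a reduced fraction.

[GMB]:[GRB] = 15/26

Work in coordinates with T = (0, 0), R = (1, 0), B = (0, 1), U = (-1, 5).
1. M is the midpoint of RU ⇒ M = (0, 5/2)
2. G lies on line TU with TG:GU = 5:2 ⇒ G = (-5/7, 25/7)
2·[GMB] = -15/14, 2·[GRB] = -13/7
[GMB]:[GRB] = -15/14:-13/7 = 15/26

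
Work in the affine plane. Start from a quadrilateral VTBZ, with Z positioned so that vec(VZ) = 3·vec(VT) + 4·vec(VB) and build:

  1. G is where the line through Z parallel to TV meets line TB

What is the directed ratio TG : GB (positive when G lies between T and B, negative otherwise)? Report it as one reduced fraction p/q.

TG:GB = -4/3

Work in coordinates with V = (0, 0), T = (1, 0), B = (0, 1), Z = (3, 4).
1. G is where the line through Z parallel to TV meets line TB ⇒ G = (-3, 4)
G = T + t·(B−T) with t = 4, so TG:GB = t:(1−t) = 4:-3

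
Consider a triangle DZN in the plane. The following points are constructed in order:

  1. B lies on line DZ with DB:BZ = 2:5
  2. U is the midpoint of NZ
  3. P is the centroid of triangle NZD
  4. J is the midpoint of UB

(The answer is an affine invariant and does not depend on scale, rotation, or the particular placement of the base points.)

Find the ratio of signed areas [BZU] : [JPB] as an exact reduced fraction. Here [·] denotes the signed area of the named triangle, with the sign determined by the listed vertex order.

Set D = (0, 0), Z = (1, 0), N = (0, 1); any affine frame gives the same invariant.
1. B lies on line DZ with DB:BZ = 2:5 ⇒ B = (2/7, 0)
2. U is the midpoint of NZ ⇒ U = (1/2, 1/2)
3. P is the centroid of triangle NZD ⇒ P = (1/3, 1/3)
4. J is the midpoint of UB ⇒ J = (11/28, 1/4)
2·[BZU] = 5/14, 2·[JPB] = 1/42
[BZU]:[JPB] = 5/14:1/42 = 15

[BZU]:[JPB] = 15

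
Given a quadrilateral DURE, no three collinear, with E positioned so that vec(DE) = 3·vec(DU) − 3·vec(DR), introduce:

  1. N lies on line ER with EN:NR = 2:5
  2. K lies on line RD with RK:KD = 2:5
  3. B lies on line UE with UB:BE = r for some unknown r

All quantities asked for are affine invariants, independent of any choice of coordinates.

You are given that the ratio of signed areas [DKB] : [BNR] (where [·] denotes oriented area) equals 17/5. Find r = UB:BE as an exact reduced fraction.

r = 4/5

Set D = (0, 0), U = (1, 0), R = (0, 1), E = (3, -3); any affine frame gives the same invariant.
1. N lies on line ER with EN:NR = 2:5 ⇒ N = (15/7, -13/7)
2. K lies on line RD with RK:KD = 2:5 ⇒ K = (0, 5/7)
3. With UB:BE = r, write λ = r/(r+1) so B = U + λ·(E−U); B is affine-linear in λ
Every point depending on B is an affine combination of B and λ-independent points, so each such coordinate is linear in λ; the λ² term in each signed area is a multiple of (E−U)×(E−U) = 0, so 2·[DKB] and 2·[BNR] are each linear in λ. Evaluating at λ=0 and λ=1:
  2·[DKB] = -10/7·λ − 5/7,   2·[BNR] = 5/7·λ − 5/7
So [DKB]:[BNR] = (-10/7·λ − 5/7) / (5/7·λ − 5/7). Setting this equal to 17/5:
  -10/7·λ − 5/7 = 17/5·(5/7·λ − 5/7)  ⇒  λ = 4/9
Then r = λ/(1−λ) = (4/9)/(5/9) = 4/5. Check: with r = 4/5, B = (17/9, -4/3) and [DKB]:[BNR] = 17/5 as required.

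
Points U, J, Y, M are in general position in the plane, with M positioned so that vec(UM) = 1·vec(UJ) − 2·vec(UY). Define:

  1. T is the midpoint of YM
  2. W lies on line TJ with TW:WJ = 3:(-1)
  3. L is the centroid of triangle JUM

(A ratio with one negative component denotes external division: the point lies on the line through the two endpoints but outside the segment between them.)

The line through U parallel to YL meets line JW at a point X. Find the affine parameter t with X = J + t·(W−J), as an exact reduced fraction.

t = -20/7

Choose coordinates U = (0, 0), J = (1, 0), Y = (0, 1), M = (1, -2).
1. T is the midpoint of YM ⇒ T = (1/2, -1/2)
2. W lies on line TJ with TW:WJ = 3:(-1) ⇒ W = (5/4, 1/4)
3. L is the centroid of triangle JUM ⇒ L = (2/3, -2/3)
through U parallel to YL: direction (2/3, -5/3); meets JW at X = (2/7, -5/7)
X = J + t·(W−J) with t = -20/7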